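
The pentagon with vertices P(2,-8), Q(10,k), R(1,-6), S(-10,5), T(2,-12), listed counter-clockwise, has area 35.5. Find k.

-12

Write out the shoelace sum; only the two edges meeting at Q involve k:
2·Area = [(2·k − 10·(-8)) + (10·(-6) − 1·k)] + 63
       = 1·k + 83 = 71
⇒ k = -12.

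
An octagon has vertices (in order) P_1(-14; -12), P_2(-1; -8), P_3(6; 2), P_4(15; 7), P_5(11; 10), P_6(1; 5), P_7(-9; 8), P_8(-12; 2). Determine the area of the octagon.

289.5

Apply Gauss's area formula: 2A = Σ (x_i·y_{i+1} − x_{i+1}·y_i), indices taken mod 8.
Σ = (100) + (46) + (12) + (73) + (45) + (53) + (78) + (172) = 579
Area = |Σ|/2 = 289.5.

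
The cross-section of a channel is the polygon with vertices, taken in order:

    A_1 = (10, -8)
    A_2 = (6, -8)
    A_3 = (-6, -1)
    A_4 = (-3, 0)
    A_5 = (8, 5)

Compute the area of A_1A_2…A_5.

Apply the surveyor's formula: 2A = Σ (x_i·y_{i+1} − x_{i+1}·y_i), indices taken mod 5.
A_1→A_2: (10)(-8) − (6)(-8) = -32
A_2→A_3: (6)(-1) − (-6)(-8) = -54
A_3→A_4: (-6)(0) − (-3)(-1) = -3
A_4→A_5: (-3)(5) − (8)(0) = -15
A_5→A_1: (8)(-8) − (10)(5) = -114
Σ = -218
Area = |Σ|/2 = 109.

109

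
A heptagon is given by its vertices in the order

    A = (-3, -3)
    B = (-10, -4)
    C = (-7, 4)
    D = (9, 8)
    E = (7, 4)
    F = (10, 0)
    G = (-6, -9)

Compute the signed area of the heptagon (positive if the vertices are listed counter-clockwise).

Apply the surveyor's formula: 2A = Σ (x_i·y_{i+1} − x_{i+1}·y_i), indices taken mod 7.
Σ = (-18) + (-68) + (-92) + (-20) + (-40) + (-90) + (-9) = -337
Signed area = Σ/2 = -168.5 (negative ⇒ clockwise traversal).

-168.5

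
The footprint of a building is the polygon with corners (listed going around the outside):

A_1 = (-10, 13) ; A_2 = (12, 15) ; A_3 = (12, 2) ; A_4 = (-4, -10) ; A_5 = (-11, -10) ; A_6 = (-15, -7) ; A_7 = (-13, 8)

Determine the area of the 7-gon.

Apply the shoelace formula: 2A = Σ (x_i·y_{i+1} − x_{i+1}·y_i), indices taken mod 7.
A_1→A_2: (-10)(15) − (12)(13) = -306
A_2→A_3: (12)(2) − (12)(15) = -156
A_3→A_4: (12)(-10) − (-4)(2) = -112
A_4→A_5: (-4)(-10) − (-11)(-10) = -70
A_5→A_6: (-11)(-7) − (-15)(-10) = -73
A_6→A_7: (-15)(8) − (-13)(-7) = -211
A_7→A_1: (-13)(13) − (-10)(8) = -89
Σ = -1017
Area = |Σ|/2 = 508.5.

508.5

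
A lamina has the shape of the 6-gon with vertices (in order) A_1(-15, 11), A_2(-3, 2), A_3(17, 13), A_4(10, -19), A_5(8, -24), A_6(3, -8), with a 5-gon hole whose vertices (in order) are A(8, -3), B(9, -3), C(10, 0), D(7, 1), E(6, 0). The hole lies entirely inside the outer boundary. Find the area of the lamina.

Outer boundary:
Apply the shoelace formula: 2A = Σ (x_i·y_{i+1} − x_{i+1}·y_i), indices taken mod 6.
Σ = (3) + (-73) + (-453) + (-88) + (8) + (-87) = -690
Area = |Σ|/2 = 345.
Hole:
Apply the surveyor's formula: 2A = Σ (x_i·y_{i+1} − x_{i+1}·y_i), indices taken mod 5.
Cross-terms: 3, 30, 10, -6, -18  ⇒  Σ = 19
Area = |Σ|/2 = 9.5.
Net area = 345 − 9.5 = 335.5.

335.5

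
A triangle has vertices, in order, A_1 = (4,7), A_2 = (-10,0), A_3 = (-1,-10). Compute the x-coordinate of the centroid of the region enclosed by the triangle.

-7/3

Apply the shoelace formula. First the cross-terms c_i = x_i·y_{i+1} − x_{i+1}·y_i:
  70, 100, 33  ⇒  2A = 203, A = 101.5.
Then Σ (x_i + x_{i+1})·c_i = -1421, so x̄ = -1421 / (6·101.5) = -7/3.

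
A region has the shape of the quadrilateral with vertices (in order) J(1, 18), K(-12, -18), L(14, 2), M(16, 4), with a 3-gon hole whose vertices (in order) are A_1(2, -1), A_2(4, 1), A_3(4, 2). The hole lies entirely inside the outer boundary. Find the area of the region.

366

Outer boundary:
Apply the shoelace formula: 2A = Σ (x_i·y_{i+1} − x_{i+1}·y_i), indices taken mod 4.
Cross-terms: 198, 228, 24, 284  ⇒  Σ = 734
Area = |Σ|/2 = 367.
Hole:
Σ = (6) + (4) + (-8) = 2
Area = |Σ|/2 = 1.
Net area = 367 − 1 = 366.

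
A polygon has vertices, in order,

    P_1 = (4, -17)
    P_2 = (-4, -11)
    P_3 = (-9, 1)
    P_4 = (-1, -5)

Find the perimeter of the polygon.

46

|P_1P_2| = √((-8)² + (6)²) = √100 = 10
|P_2P_3| = √((-5)² + (12)²) = √169 = 13
|P_3P_4| = √((8)² + (-6)²) = √100 = 10
|P_4P_1| = √((5)² + (-12)²) = √169 = 13
Perimeter = 10 + 13 + 10 + 13 = 46.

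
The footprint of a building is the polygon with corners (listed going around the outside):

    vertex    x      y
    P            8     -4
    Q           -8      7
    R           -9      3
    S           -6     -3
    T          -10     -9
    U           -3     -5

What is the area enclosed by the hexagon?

103.5

Σ = (24) + (39) + (45) + (24) + (23) + (52) = 207
Area = |Σ|/2 = 103.5.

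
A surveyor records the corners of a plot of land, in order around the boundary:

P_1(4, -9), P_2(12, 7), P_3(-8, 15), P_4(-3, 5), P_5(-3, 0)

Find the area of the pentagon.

Apply the shoelace formula: 2A = Σ (x_i·y_{i+1} − x_{i+1}·y_i), indices taken mod 5.
P_1→P_2: (4)(7) − (12)(-9) = 136
P_2→P_3: (12)(15) − (-8)(7) = 236
P_3→P_4: (-8)(5) − (-3)(15) = 5
P_4→P_5: (-3)(0) − (-3)(5) = 15
P_5→P_1: (-3)(-9) − (4)(0) = 27
Σ = 419
Area = |Σ|/2 = 209.5.

209.5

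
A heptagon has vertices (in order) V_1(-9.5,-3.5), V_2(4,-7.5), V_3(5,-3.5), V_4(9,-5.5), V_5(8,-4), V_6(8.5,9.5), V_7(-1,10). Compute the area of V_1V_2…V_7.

211.875

Apply the surveyor's formula: 2A = Σ (x_i·y_{i+1} − x_{i+1}·y_i), indices taken mod 7.
Σ = (85.25) + (23.5) + (4) + (8) + (110) + (94.5) + (98.5) = 423.75
Area = |Σ|/2 = 211.875.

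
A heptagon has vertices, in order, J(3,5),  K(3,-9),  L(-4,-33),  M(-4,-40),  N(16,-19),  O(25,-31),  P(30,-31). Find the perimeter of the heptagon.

140

|JK| = √((0)² + (-14)²) = √196 = 14
|KL| = √((-7)² + (-24)²) = √625 = 25
|LM| = √((0)² + (-7)²) = √49 = 7
|MN| = √((20)² + (21)²) = √841 = 29
|NO| = √((9)² + (-12)²) = √225 = 15
|OP| = √((5)² + (0)²) = √25 = 5
|PJ| = √((-27)² + (36)²) = √2025 = 45
Perimeter = 14 + 25 + 7 + 29 + 15 + 5 + 45 = 140.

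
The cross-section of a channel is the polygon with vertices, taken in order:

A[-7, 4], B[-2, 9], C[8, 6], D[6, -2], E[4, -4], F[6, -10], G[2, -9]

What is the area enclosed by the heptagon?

156

Apply the shoelace formula: 2A = Σ (x_i·y_{i+1} − x_{i+1}·y_i), indices taken mod 7.
Σ = (-55) + (-84) + (-52) + (-16) + (-16) + (-34) + (-55) = -312
Area = |Σ|/2 = 156.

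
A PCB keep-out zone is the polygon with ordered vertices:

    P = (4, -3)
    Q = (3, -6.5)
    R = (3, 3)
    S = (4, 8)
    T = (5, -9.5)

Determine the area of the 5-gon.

15.75

Apply Gauss's area formula: 2A = Σ (x_i·y_{i+1} − x_{i+1}·y_i), indices taken mod 5.
Σ = (-17) + (28.5) + (12) + (-78) + (23) = -31.5
Area = |Σ|/2 = 15.75.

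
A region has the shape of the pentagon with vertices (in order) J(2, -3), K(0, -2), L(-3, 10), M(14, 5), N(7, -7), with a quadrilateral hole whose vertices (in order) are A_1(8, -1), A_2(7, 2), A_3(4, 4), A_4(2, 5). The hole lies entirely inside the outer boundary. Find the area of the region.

Outer boundary:
Apply the surveyor's formula: 2A = Σ (x_i·y_{i+1} − x_{i+1}·y_i), indices taken mod 5.
J→K: (2)(-2) − (0)(-3) = -4
K→L: (0)(10) − (-3)(-2) = -6
L→M: (-3)(5) − (14)(10) = -155
M→N: (14)(-7) − (7)(5) = -133
N→J: (7)(-3) − (2)(-7) = -7
Σ = -305
Area = |Σ|/2 = 152.5.
Hole:
Apply the surveyor's formula: 2A = Σ (x_i·y_{i+1} − x_{i+1}·y_i), indices taken mod 4.
Σ = (23) + (20) + (12) + (-42) = 13
Area = |Σ|/2 = 6.5.
Net area = 152.5 − 6.5 = 146.

146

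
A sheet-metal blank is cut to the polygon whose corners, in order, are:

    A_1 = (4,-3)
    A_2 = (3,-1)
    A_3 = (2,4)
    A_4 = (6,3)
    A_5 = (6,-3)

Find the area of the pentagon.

20.5

Apply the surveyor's formula: 2A = Σ (x_i·y_{i+1} − x_{i+1}·y_i), indices taken mod 5.
Σ = (5) + (14) + (-18) + (-36) + (-6) = -41
Area = |Σ|/2 = 20.5.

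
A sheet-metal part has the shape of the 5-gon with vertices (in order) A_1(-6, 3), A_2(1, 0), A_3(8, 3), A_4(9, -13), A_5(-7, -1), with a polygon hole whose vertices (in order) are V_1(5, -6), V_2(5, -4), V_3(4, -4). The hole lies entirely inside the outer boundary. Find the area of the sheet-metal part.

128

Outer boundary:
Cross-terms: -3, 3, -131, -100, -27  ⇒  Σ = -258
Area = |Σ|/2 = 129.
Hole:
Apply the surveyor's formula: 2A = Σ (x_i·y_{i+1} − x_{i+1}·y_i), indices taken mod 3.
Σ = (10) + (-4) + (-4) = 2
Area = |Σ|/2 = 1.
Net area = 129 − 1 = 128.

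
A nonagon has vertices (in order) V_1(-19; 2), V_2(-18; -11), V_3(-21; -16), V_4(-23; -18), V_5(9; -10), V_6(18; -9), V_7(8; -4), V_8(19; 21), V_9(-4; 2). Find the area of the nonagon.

599.5

Apply the shoelace formula: 2A = Σ (x_i·y_{i+1} − x_{i+1}·y_i), indices taken mod 9.
Cross-terms: 245, 57, 10, 392, 99, 0, 244, 122, 30  ⇒  Σ = 1199
Area = |Σ|/2 = 599.5.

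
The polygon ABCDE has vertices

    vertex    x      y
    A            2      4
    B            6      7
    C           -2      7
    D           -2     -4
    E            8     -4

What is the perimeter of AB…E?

44

|AB| = √((4)² + (3)²) = √25 = 5
|BC| = √((-8)² + (0)²) = √64 = 8
|CD| = √((0)² + (-11)²) = √121 = 11
|DE| = √((10)² + (0)²) = √100 = 10
|EA| = √((-6)² + (8)²) = √100 = 10
Perimeter = 5 + 8 + 11 + 10 + 10 = 44.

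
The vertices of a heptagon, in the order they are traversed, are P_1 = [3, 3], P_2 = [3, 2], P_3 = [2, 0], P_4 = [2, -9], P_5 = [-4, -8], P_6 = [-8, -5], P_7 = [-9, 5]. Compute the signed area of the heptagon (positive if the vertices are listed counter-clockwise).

Apply the surveyor's formula: 2A = Σ (x_i·y_{i+1} − x_{i+1}·y_i), indices taken mod 7.
P_1→P_2: (3)(2) − (3)(3) = -3
P_2→P_3: (3)(0) − (2)(2) = -4
P_3→P_4: (2)(-9) − (2)(0) = -18
P_4→P_5: (2)(-8) − (-4)(-9) = -52
P_5→P_6: (-4)(-5) − (-8)(-8) = -44
P_6→P_7: (-8)(5) − (-9)(-5) = -85
P_7→P_1: (-9)(3) − (3)(5) = -42
Σ = -248
Signed area = Σ/2 = -124 (negative ⇒ clockwise traversal).

-124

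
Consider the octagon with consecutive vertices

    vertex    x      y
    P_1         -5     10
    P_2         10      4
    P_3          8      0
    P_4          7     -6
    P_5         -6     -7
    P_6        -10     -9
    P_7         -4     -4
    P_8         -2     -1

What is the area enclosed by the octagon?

Σ = (-120) + (-32) + (-48) + (-85) + (-16) + (4) + (-4) + (-25) = -326
Area = |Σ|/2 = 163.

163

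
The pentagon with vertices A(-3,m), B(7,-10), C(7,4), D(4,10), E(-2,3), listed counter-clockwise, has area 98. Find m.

Write out the shoelace sum; only the two edges meeting at A involve m:
2·Area = [((-2)·m − (-3)·3) + ((-3)·(-10) − 7·m)] + 184
       = -9·m + 223 = 196
⇒ m = 3.

3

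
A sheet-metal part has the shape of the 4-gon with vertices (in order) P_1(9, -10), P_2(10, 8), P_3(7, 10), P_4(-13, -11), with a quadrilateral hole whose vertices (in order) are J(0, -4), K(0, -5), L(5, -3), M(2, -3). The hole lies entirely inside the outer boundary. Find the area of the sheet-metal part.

Outer boundary:
Apply the shoelace formula: 2A = Σ (x_i·y_{i+1} − x_{i+1}·y_i), indices taken mod 4.
P_1→P_2: (9)(8) − (10)(-10) = 172
P_2→P_3: (10)(10) − (7)(8) = 44
P_3→P_4: (7)(-11) − (-13)(10) = 53
P_4→P_1: (-13)(-10) − (9)(-11) = 229
Σ = 498
Area = |Σ|/2 = 249.
Hole:
J→K: (0)(-5) − (0)(-4) = 0
K→L: (0)(-3) − (5)(-5) = 25
L→M: (5)(-3) − (2)(-3) = -9
M→J: (2)(-4) − (0)(-3) = -8
Σ = 8
Area = |Σ|/2 = 4.
Net area = 249 − 4 = 245.

245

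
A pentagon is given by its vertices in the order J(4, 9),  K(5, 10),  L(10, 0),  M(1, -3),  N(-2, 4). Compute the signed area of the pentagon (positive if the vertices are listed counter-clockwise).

Σ = (-5) + (-100) + (-30) + (-2) + (-34) = -171
Signed area = Σ/2 = -85.5 (negative ⇒ clockwise traversal).

-85.5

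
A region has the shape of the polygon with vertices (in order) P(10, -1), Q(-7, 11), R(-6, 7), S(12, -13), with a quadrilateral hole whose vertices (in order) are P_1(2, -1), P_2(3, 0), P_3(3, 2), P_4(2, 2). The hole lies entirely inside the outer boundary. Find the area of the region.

Outer boundary:
Apply the shoelace (surveyor's) formula: 2A = Σ (x_i·y_{i+1} − x_{i+1}·y_i), indices taken mod 4.
Σ = (103) + (17) + (-6) + (118) = 232
Area = |Σ|/2 = 116.
Hole:
Σ = (3) + (6) + (2) + (-6) = 5
Area = |Σ|/2 = 2.5.
Net area = 116 − 2.5 = 113.5.

113.5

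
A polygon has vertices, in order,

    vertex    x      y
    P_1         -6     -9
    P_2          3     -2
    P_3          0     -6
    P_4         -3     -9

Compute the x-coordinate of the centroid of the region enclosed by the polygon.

-1.75

Apply the shoelace (surveyor's) formula. First the cross-terms c_i = x_i·y_{i+1} − x_{i+1}·y_i:
  39, -18, -18, -27  ⇒  2A = -24, A = -12.
Then Σ (x_i + x_{i+1})·c_i = 126, so x̄ = 126 / (6·(-12)) = -1.75.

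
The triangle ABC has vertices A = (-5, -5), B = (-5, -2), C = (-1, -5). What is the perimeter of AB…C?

12

|AB| = √((0)² + (3)²) = √9 = 3
|BC| = √((4)² + (-3)²) = √25 = 5
|CA| = √((-4)² + (0)²) = √16 = 4
Perimeter = 3 + 5 + 4 = 12.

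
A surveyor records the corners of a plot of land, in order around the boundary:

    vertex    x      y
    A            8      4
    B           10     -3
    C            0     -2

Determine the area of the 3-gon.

34

Apply the shoelace (surveyor's) formula: 2A = Σ (x_i·y_{i+1} − x_{i+1}·y_i), indices taken mod 3.
A→B: (8)(-3) − (10)(4) = -64
B→C: (10)(-2) − (0)(-3) = -20
C→A: (0)(4) − (8)(-2) = 16
Σ = -68
Area = |Σ|/2 = 34.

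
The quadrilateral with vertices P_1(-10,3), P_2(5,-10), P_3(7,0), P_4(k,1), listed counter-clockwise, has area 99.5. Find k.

Write out the shoelace sum; only the two edges meeting at P_4 involve k:
2·Area = [(7·1 − k·0) + (k·3 − (-10)·1)] + 155
       = 3·k + 172 = 199
⇒ k = 9.

9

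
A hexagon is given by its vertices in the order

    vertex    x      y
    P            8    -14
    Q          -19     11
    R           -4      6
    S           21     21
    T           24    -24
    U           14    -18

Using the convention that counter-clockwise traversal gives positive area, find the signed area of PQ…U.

Apply the shoelace formula: 2A = Σ (x_i·y_{i+1} − x_{i+1}·y_i), indices taken mod 6.
Σ = (-178) + (-70) + (-210) + (-1008) + (-96) + (-52) = -1614
Signed area = Σ/2 = -807 (negative ⇒ clockwise traversal).

-807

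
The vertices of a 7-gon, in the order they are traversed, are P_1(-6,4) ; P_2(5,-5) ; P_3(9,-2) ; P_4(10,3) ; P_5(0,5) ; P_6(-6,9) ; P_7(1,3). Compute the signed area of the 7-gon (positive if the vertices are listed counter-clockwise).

Apply Gauss's area formula: 2A = Σ (x_i·y_{i+1} − x_{i+1}·y_i), indices taken mod 7.
Σ = (10) + (35) + (47) + (50) + (30) + (-27) + (22) = 167
Signed area = Σ/2 = 83.5 (positive ⇒ counter-clockwise traversal).

83.5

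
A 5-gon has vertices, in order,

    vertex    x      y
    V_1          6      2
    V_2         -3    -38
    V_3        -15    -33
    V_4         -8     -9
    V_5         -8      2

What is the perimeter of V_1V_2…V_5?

|V_1V_2| = √((-9)² + (-40)²) = √1681 = 41
|V_2V_3| = √((-12)² + (5)²) = √169 = 13
|V_3V_4| = √((7)² + (24)²) = √625 = 25
|V_4V_5| = √((0)² + (11)²) = √121 = 11
|V_5V_1| = √((14)² + (0)²) = √196 = 14
Perimeter = 41 + 13 + 25 + 11 + 14 = 104.

104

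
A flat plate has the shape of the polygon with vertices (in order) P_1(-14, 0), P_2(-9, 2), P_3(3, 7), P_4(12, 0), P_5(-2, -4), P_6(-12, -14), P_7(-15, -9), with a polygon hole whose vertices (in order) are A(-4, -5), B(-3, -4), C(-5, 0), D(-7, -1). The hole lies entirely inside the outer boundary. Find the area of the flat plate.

Outer boundary:
Apply the surveyor's formula: 2A = Σ (x_i·y_{i+1} − x_{i+1}·y_i), indices taken mod 7.
Σ = (-28) + (-69) + (-84) + (-48) + (-20) + (-102) + (-126) = -477
Area = |Σ|/2 = 238.5.
Hole:
Σ = (1) + (-20) + (5) + (31) = 17
Area = |Σ|/2 = 8.5.
Net area = 238.5 − 8.5 = 230.

230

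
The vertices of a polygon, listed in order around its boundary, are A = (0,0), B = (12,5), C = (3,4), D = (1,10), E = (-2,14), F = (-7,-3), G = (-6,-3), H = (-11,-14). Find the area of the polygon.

A→B: (0)(5) − (12)(0) = 0
B→C: (12)(4) − (3)(5) = 33
C→D: (3)(10) − (1)(4) = 26
D→E: (1)(14) − (-2)(10) = 34
E→F: (-2)(-3) − (-7)(14) = 104
F→G: (-7)(-3) − (-6)(-3) = 3
G→H: (-6)(-14) − (-11)(-3) = 51
H→A: (-11)(0) − (0)(-14) = 0
Σ = 251
Area = |Σ|/2 = 125.5.

125.5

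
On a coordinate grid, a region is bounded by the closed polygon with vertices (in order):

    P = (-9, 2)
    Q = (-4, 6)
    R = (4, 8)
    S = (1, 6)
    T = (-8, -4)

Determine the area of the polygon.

Apply Gauss's area formula: 2A = Σ (x_i·y_{i+1} − x_{i+1}·y_i), indices taken mod 5.
Σ = (-46) + (-56) + (16) + (44) + (-52) = -94
Area = |Σ|/2 = 47.

47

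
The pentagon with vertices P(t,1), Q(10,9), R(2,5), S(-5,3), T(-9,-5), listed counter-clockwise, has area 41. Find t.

-1

Write out the shoelace sum; only the two edges meeting at P involve t:
2·Area = [((-9)·1 − t·(-5)) + (t·9 − 10·1)] + 115
       = 14·t + 96 = 82
⇒ t = -1.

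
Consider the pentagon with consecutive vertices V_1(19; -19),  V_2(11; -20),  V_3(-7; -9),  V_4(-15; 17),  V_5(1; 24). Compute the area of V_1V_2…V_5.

Σ = (-171) + (-239) + (-254) + (-377) + (-475) = -1516
Area = |Σ|/2 = 758.

758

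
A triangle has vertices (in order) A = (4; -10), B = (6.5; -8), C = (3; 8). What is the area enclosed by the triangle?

23.5

Apply the shoelace (surveyor's) formula: 2A = Σ (x_i·y_{i+1} − x_{i+1}·y_i), indices taken mod 3.
A→B: (4)(-8) − (6.5)(-10) = 33
B→C: (6.5)(8) − (3)(-8) = 76
C→A: (3)(-10) − (4)(8) = -62
Σ = 47
Area = |Σ|/2 = 23.5.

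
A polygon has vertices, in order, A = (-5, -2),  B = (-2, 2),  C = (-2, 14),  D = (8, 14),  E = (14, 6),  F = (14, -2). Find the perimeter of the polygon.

64

|AB| = √((3)² + (4)²) = √25 = 5
|BC| = √((0)² + (12)²) = √144 = 12
|CD| = √((10)² + (0)²) = √100 = 10
|DE| = √((6)² + (-8)²) = √100 = 10
|EF| = √((0)² + (-8)²) = √64 = 8
|FA| = √((-19)² + (0)²) = √361 = 19
Perimeter = 5 + 12 + 10 + 10 + 8 + 19 = 64.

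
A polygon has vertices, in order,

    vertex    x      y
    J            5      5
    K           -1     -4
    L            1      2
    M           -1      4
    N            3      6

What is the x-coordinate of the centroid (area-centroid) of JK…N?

Apply Gauss's area formula. First the cross-terms c_i = x_i·y_{i+1} − x_{i+1}·y_i:
  -15, 2, 6, -18, -15  ⇒  2A = -40, A = -20.
Then Σ (x_i + x_{i+1})·c_i = -216, so x̄ = -216 / (6·(-20)) = 1.8.

1.8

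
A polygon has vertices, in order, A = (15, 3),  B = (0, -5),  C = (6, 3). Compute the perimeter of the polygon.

|AB| = √((-15)² + (-8)²) = √289 = 17
|BC| = √((6)² + (8)²) = √100 = 10
|CA| = √((9)² + (0)²) = √81 = 9
Perimeter = 17 + 10 + 9 = 36.

36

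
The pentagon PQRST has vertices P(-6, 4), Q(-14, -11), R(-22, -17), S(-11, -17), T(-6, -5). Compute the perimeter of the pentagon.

60

|PQ| = √((-8)² + (-15)²) = √289 = 17
|QR| = √((-8)² + (-6)²) = √100 = 10
|RS| = √((11)² + (0)²) = √121 = 11
|ST| = √((5)² + (12)²) = √169 = 13
|TP| = √((0)² + (9)²) = √81 = 9
Perimeter = 17 + 10 + 11 + 13 + 9 = 60.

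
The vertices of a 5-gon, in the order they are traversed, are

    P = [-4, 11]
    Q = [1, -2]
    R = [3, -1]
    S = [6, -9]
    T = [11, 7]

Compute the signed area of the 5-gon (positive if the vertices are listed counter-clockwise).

135.5

Σ = (-3) + (5) + (-21) + (141) + (149) = 271
Signed area = Σ/2 = 135.5 (positive ⇒ counter-clockwise traversal).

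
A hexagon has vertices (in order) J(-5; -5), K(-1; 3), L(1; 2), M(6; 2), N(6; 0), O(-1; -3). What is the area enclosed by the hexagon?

37.5

Σ = (-20) + (-5) + (-10) + (-12) + (-18) + (-10) = -75
Area = |Σ|/2 = 37.5.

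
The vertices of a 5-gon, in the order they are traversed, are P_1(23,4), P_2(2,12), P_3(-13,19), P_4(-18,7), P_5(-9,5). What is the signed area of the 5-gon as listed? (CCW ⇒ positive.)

Σ = (268) + (194) + (251) + (-27) + (-151) = 535
Signed area = Σ/2 = 267.5 (positive ⇒ counter-clockwise traversal).

267.5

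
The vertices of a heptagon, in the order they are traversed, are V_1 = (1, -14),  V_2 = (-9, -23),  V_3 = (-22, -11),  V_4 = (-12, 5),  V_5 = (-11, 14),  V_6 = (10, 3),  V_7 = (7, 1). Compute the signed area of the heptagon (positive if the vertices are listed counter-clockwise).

Apply Gauss's area formula: 2A = Σ (x_i·y_{i+1} − x_{i+1}·y_i), indices taken mod 7.
Cross-terms: -149, -407, -242, -113, -173, -11, -99  ⇒  Σ = -1194
Signed area = Σ/2 = -597 (negative ⇒ clockwise traversal).

-597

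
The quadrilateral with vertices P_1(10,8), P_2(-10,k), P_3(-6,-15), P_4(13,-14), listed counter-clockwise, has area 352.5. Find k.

Write out the shoelace sum; only the two edges meeting at P_2 involve k:
2·Area = [(10·k − (-10)·8) + ((-10)·(-15) − (-6)·k)] + 523
       = 16·k + 753 = 705
⇒ k = -3.

-3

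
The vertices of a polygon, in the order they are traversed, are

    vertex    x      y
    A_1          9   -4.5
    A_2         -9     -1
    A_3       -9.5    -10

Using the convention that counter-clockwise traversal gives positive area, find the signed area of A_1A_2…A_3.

Σ = (-49.5) + (80.5) + (132.75) = 163.75
Signed area = Σ/2 = 81.875 (positive ⇒ counter-clockwise traversal).

81.875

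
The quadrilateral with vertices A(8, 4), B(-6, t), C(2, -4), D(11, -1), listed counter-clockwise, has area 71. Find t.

0

Write out the shoelace sum; only the two edges meeting at B involve t:
2·Area = [(8·t − (-6)·4) + ((-6)·(-4) − 2·t)] + 94
       = 6·t + 142 = 142
⇒ t = 0.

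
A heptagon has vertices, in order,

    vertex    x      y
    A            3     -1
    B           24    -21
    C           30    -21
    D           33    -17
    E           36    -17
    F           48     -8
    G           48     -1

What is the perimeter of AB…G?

110

|AB| = √((21)² + (-20)²) = √841 = 29
|BC| = √((6)² + (0)²) = √36 = 6
|CD| = √((3)² + (4)²) = √25 = 5
|DE| = √((3)² + (0)²) = √9 = 3
|EF| = √((12)² + (9)²) = √225 = 15
|FG| = √((0)² + (7)²) = √49 = 7
|GA| = √((-45)² + (0)²) = √2025 = 45
Perimeter = 29 + 6 + 5 + 3 + 15 + 7 + 45 = 110.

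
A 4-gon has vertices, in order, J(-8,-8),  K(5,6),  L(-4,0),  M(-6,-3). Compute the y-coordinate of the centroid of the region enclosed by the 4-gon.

Apply the surveyor's formula. First the cross-terms c_i = x_i·y_{i+1} − x_{i+1}·y_i:
  -8, 24, 12, 24  ⇒  2A = 52, A = 26.
Then Σ (y_i + y_{i+1})·c_i = -140, so ȳ = -140 / (6·26) = -35/39.

-35/39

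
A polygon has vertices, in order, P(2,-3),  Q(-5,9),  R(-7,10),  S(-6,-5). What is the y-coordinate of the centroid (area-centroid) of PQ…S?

172/139

Apply the surveyor's formula. First the cross-terms c_i = x_i·y_{i+1} − x_{i+1}·y_i:
  3, 13, 95, 28  ⇒  2A = 139, A = 69.5.
Then Σ (y_i + y_{i+1})·c_i = 516, so ȳ = 516 / (6·69.5) = 172/139.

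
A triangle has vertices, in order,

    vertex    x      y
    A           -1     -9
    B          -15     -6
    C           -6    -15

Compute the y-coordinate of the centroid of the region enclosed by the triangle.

-10

Apply the surveyor's formula. First the cross-terms c_i = x_i·y_{i+1} − x_{i+1}·y_i:
  -129, 189, 39  ⇒  2A = 99, A = 49.5.
Then Σ (y_i + y_{i+1})·c_i = -2970, so ȳ = -2970 / (6·49.5) = -10.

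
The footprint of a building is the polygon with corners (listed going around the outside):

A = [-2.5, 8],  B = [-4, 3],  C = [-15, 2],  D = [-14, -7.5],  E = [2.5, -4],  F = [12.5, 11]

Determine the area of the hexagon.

240.875

Apply the shoelace (surveyor's) formula: 2A = Σ (x_i·y_{i+1} − x_{i+1}·y_i), indices taken mod 6.
Σ = (24.5) + (37) + (140.5) + (74.75) + (77.5) + (127.5) = 481.75
Area = |Σ|/2 = 240.875.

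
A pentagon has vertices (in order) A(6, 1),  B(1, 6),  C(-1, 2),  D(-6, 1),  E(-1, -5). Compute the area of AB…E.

Apply the shoelace (surveyor's) formula: 2A = Σ (x_i·y_{i+1} − x_{i+1}·y_i), indices taken mod 5.
A→B: (6)(6) − (1)(1) = 35
B→C: (1)(2) − (-1)(6) = 8
C→D: (-1)(1) − (-6)(2) = 11
D→E: (-6)(-5) − (-1)(1) = 31
E→A: (-1)(1) − (6)(-5) = 29
Σ = 114
Area = |Σ|/2 = 57.

57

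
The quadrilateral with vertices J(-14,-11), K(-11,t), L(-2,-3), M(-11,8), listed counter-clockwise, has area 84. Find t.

-6

The doubled signed area Σ (x_i y_{i+1} − x_{i+1} y_i) is linear in t.
With t=0 it equals 96; the coefficient of t is -12 (from the two edges through K).
So -12·t + 96 = 2·84 = 168 ⇒ t = -6.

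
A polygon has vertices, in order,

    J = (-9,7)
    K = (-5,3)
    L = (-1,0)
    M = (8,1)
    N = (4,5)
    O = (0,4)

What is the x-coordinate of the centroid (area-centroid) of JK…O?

Apply Gauss's area formula. First the cross-terms c_i = x_i·y_{i+1} − x_{i+1}·y_i:
  8, 3, -1, 36, 16, 36  ⇒  2A = 98, A = 49.
Then Σ (x_i + x_{i+1})·c_i = 35, so x̄ = 35 / (6·49) = 5/42.

5/42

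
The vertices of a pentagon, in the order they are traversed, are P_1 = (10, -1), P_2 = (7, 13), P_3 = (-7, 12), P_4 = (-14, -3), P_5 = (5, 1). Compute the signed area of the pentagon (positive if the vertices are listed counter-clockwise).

243.5

Apply the shoelace (surveyor's) formula: 2A = Σ (x_i·y_{i+1} − x_{i+1}·y_i), indices taken mod 5.
P_1→P_2: (10)(13) − (7)(-1) = 137
P_2→P_3: (7)(12) − (-7)(13) = 175
P_3→P_4: (-7)(-3) − (-14)(12) = 189
P_4→P_5: (-14)(1) − (5)(-3) = 1
P_5→P_1: (5)(-1) − (10)(1) = -15
Σ = 487
Signed area = Σ/2 = 243.5 (positive ⇒ counter-clockwise traversal).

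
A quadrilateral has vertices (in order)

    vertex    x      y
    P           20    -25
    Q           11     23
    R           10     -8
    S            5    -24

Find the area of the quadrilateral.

286

Apply Gauss's area formula: 2A = Σ (x_i·y_{i+1} − x_{i+1}·y_i), indices taken mod 4.
Σ = (735) + (-318) + (-200) + (355) = 572
Area = |Σ|/2 = 286.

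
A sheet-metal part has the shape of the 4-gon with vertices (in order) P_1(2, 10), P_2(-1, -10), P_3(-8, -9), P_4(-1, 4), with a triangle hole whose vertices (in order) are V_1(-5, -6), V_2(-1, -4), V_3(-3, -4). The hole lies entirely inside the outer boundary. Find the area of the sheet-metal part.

68

Outer boundary:
Apply Gauss's area formula: 2A = Σ (x_i·y_{i+1} − x_{i+1}·y_i), indices taken mod 4.
P_1→P_2: (2)(-10) − (-1)(10) = -10
P_2→P_3: (-1)(-9) − (-8)(-10) = -71
P_3→P_4: (-8)(4) − (-1)(-9) = -41
P_4→P_1: (-1)(10) − (2)(4) = -18
Σ = -140
Area = |Σ|/2 = 70.
Hole:
V_1→V_2: (-5)(-4) − (-1)(-6) = 14
V_2→V_3: (-1)(-4) − (-3)(-4) = -8
V_3→V_1: (-3)(-6) − (-5)(-4) = -2
Σ = 4
Area = |Σ|/2 = 2.
Net area = 70 − 2 = 68.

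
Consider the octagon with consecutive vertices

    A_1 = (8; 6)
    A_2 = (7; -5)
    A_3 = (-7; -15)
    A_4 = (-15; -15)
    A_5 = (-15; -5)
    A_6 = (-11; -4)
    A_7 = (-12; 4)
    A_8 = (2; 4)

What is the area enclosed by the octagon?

Σ = (-82) + (-140) + (-120) + (-150) + (5) + (-92) + (-56) + (-20) = -655
Area = |Σ|/2 = 327.5.

327.5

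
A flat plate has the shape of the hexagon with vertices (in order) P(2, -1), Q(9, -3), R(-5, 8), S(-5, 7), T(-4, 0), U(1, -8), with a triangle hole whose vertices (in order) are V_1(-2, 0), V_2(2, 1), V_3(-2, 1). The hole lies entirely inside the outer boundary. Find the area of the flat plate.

Outer boundary:
Apply Gauss's area formula: 2A = Σ (x_i·y_{i+1} − x_{i+1}·y_i), indices taken mod 6.
Cross-terms: 3, 57, 5, 28, 32, 15  ⇒  Σ = 140
Area = |Σ|/2 = 70.
Hole:
Apply Gauss's area formula: 2A = Σ (x_i·y_{i+1} − x_{i+1}·y_i), indices taken mod 3.
Σ = (-2) + (4) + (2) = 4
Area = |Σ|/2 = 2.
Net area = 70 − 2 = 68.

68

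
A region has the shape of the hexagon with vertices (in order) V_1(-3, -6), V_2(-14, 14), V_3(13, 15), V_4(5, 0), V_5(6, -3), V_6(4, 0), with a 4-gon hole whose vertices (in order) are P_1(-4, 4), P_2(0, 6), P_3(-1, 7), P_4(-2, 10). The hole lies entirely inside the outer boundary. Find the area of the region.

Outer boundary:
Apply the shoelace formula: 2A = Σ (x_i·y_{i+1} − x_{i+1}·y_i), indices taken mod 6.
Σ = (-126) + (-392) + (-75) + (-15) + (12) + (-24) = -620
Area = |Σ|/2 = 310.
Hole:
Σ = (-24) + (6) + (4) + (32) = 18
Area = |Σ|/2 = 9.
Net area = 310 − 9 = 301.

301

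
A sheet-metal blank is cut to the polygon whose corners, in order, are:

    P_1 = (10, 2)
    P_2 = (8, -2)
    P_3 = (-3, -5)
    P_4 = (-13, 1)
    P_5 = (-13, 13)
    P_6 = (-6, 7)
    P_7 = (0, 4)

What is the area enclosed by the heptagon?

191.5

Apply the surveyor's formula: 2A = Σ (x_i·y_{i+1} − x_{i+1}·y_i), indices taken mod 7.
Σ = (-36) + (-46) + (-68) + (-156) + (-13) + (-24) + (-40) = -383
Area = |Σ|/2 = 191.5.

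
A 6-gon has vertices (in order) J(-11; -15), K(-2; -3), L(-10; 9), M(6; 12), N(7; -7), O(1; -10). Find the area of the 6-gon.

266.5

Apply the shoelace formula: 2A = Σ (x_i·y_{i+1} − x_{i+1}·y_i), indices taken mod 6.
Σ = (3) + (-48) + (-174) + (-126) + (-63) + (-125) = -533
Area = |Σ|/2 = 266.5.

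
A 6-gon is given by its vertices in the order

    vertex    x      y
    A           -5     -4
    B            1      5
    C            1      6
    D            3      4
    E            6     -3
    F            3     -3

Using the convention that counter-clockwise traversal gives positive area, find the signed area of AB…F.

-51.5

Apply the shoelace (surveyor's) formula: 2A = Σ (x_i·y_{i+1} − x_{i+1}·y_i), indices taken mod 6.
A→B: (-5)(5) − (1)(-4) = -21
B→C: (1)(6) − (1)(5) = 1
C→D: (1)(4) − (3)(6) = -14
D→E: (3)(-3) − (6)(4) = -33
E→F: (6)(-3) − (3)(-3) = -9
F→A: (3)(-4) − (-5)(-3) = -27
Σ = -103
Signed area = Σ/2 = -51.5 (negative ⇒ clockwise traversal).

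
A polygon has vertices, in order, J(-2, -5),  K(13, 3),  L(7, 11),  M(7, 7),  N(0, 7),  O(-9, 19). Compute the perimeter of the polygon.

78

|JK| = √((15)² + (8)²) = √289 = 17
|KL| = √((-6)² + (8)²) = √100 = 10
|LM| = √((0)² + (-4)²) = √16 = 4
|MN| = √((-7)² + (0)²) = √49 = 7
|NO| = √((-9)² + (12)²) = √225 = 15
|OJ| = √((7)² + (-24)²) = √625 = 25
Perimeter = 17 + 10 + 4 + 7 + 15 + 25 = 78.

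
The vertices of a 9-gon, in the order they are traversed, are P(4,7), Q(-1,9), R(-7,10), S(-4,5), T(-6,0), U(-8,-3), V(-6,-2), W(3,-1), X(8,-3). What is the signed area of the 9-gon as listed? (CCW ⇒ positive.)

113

Apply Gauss's area formula: 2A = Σ (x_i·y_{i+1} − x_{i+1}·y_i), indices taken mod 9.
P→Q: (4)(9) − (-1)(7) = 43
Q→R: (-1)(10) − (-7)(9) = 53
R→S: (-7)(5) − (-4)(10) = 5
S→T: (-4)(0) − (-6)(5) = 30
T→U: (-6)(-3) − (-8)(0) = 18
U→V: (-8)(-2) − (-6)(-3) = -2
V→W: (-6)(-1) − (3)(-2) = 12
W→X: (3)(-3) − (8)(-1) = -1
X→P: (8)(7) − (4)(-3) = 68
Σ = 226
Signed area = Σ/2 = 113 (positive ⇒ counter-clockwise traversal).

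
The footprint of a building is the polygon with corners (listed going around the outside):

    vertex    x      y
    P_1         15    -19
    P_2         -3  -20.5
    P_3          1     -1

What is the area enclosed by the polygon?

Apply the shoelace (surveyor's) formula: 2A = Σ (x_i·y_{i+1} − x_{i+1}·y_i), indices taken mod 3.
Cross-terms: -364.5, 23.5, -4  ⇒  Σ = -345
Area = |Σ|/2 = 172.5.

172.5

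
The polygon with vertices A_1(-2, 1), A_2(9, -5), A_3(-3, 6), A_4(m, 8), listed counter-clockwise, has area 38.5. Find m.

Write out the shoelace sum; only the two edges meeting at A_4 involve m:
2·Area = [((-3)·8 − m·6) + (m·1 − (-2)·8)] + 40
       = -5·m + 32 = 77
⇒ m = -9.

-9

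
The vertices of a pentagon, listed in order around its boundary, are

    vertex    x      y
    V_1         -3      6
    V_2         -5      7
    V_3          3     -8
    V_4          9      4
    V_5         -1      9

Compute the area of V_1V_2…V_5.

Apply the surveyor's formula: 2A = Σ (x_i·y_{i+1} − x_{i+1}·y_i), indices taken mod 5.
Σ = (9) + (19) + (84) + (85) + (21) = 218
Area = |Σ|/2 = 109.

109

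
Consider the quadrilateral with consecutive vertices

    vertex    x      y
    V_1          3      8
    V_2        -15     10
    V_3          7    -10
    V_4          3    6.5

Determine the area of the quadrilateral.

Cross-terms: 150, 80, 75.5, 4.5  ⇒  Σ = 310
Area = |Σ|/2 = 155.

155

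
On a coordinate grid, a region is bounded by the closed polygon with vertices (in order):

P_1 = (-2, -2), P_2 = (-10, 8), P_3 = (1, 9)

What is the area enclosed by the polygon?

59

Apply Gauss's area formula: 2A = Σ (x_i·y_{i+1} − x_{i+1}·y_i), indices taken mod 3.
Σ = (-36) + (-98) + (16) = -118
Area = |Σ|/2 = 59.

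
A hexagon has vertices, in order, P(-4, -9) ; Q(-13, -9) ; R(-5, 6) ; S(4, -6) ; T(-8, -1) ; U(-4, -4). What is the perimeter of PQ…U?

|PQ| = √((-9)² + (0)²) = √81 = 9
|QR| = √((8)² + (15)²) = √289 = 17
|RS| = √((9)² + (-12)²) = √225 = 15
|ST| = √((-12)² + (5)²) = √169 = 13
|TU| = √((4)² + (-3)²) = √25 = 5
|UP| = √((0)² + (-5)²) = √25 = 5
Perimeter = 9 + 17 + 15 + 13 + 5 + 5 = 64.

64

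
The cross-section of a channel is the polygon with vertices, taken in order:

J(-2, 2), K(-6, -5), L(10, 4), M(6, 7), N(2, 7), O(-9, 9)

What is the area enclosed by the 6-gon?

Apply Gauss's area formula: 2A = Σ (x_i·y_{i+1} − x_{i+1}·y_i), indices taken mod 6.
Cross-terms: 22, 26, 46, 28, 81, 0  ⇒  Σ = 203
Area = |Σ|/2 = 101.5.

101.5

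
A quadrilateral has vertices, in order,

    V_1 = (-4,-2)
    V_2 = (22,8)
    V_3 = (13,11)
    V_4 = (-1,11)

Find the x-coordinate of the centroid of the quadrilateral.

Apply the surveyor's formula. First the cross-terms c_i = x_i·y_{i+1} − x_{i+1}·y_i:
  12, 138, 154, 46  ⇒  2A = 350, A = 175.
Then Σ (x_i + x_{i+1})·c_i = 6664, so x̄ = 6664 / (6·175) = 476/75.

476/75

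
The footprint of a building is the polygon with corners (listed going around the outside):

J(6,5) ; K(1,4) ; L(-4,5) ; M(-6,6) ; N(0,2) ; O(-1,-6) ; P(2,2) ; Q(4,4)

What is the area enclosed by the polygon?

Σ = (19) + (21) + (6) + (-12) + (2) + (10) + (0) + (-4) = 42
Area = |Σ|/2 = 21.

21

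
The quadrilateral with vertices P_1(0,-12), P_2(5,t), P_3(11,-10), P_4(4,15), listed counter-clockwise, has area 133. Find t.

-9

Write out the shoelace sum; only the two edges meeting at P_2 involve t:
2·Area = [(0·t − 5·(-12)) + (5·(-10) − 11·t)] + 157
       = -11·t + 167 = 266
⇒ t = -9.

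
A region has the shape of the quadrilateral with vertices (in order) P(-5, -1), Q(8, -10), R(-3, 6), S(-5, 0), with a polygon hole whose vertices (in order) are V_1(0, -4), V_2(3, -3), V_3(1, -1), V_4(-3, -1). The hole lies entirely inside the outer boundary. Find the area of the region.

45.5

Outer boundary:
Σ = (58) + (18) + (30) + (5) = 111
Area = |Σ|/2 = 55.5.
Hole:
Apply the shoelace formula: 2A = Σ (x_i·y_{i+1} − x_{i+1}·y_i), indices taken mod 4.
Cross-terms: 12, 0, -4, 12  ⇒  Σ = 20
Area = |Σ|/2 = 10.
Net area = 55.5 − 10 = 45.5.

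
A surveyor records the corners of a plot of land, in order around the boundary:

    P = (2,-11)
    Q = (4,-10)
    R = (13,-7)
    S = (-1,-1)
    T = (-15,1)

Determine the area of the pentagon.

Apply the shoelace formula: 2A = Σ (x_i·y_{i+1} − x_{i+1}·y_i), indices taken mod 5.
P→Q: (2)(-10) − (4)(-11) = 24
Q→R: (4)(-7) − (13)(-10) = 102
R→S: (13)(-1) − (-1)(-7) = -20
S→T: (-1)(1) − (-15)(-1) = -16
T→P: (-15)(-11) − (2)(1) = 163
Σ = 253
Area = |Σ|/2 = 126.5.

126.5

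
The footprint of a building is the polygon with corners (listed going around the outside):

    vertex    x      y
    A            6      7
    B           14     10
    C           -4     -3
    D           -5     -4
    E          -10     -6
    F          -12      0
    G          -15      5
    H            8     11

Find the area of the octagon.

198

Apply the shoelace (surveyor's) formula: 2A = Σ (x_i·y_{i+1} − x_{i+1}·y_i), indices taken mod 8.
A→B: (6)(10) − (14)(7) = -38
B→C: (14)(-3) − (-4)(10) = -2
C→D: (-4)(-4) − (-5)(-3) = 1
D→E: (-5)(-6) − (-10)(-4) = -10
E→F: (-10)(0) − (-12)(-6) = -72
F→G: (-12)(5) − (-15)(0) = -60
G→H: (-15)(11) − (8)(5) = -205
H→A: (8)(7) − (6)(11) = -10
Σ = -396
Area = |Σ|/2 = 198.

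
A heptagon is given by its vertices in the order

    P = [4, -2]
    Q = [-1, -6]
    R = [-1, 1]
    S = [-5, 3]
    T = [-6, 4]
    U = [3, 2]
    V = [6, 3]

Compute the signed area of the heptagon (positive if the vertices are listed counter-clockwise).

-42

Σ = (-26) + (-7) + (2) + (-2) + (-24) + (-3) + (-24) = -84
Signed area = Σ/2 = -42 (negative ⇒ clockwise traversal).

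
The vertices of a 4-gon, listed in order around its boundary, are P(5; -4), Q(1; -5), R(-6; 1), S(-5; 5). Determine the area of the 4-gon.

Apply Gauss's area formula: 2A = Σ (x_i·y_{i+1} − x_{i+1}·y_i), indices taken mod 4.
Σ = (-21) + (-29) + (-25) + (-5) = -80
Area = |Σ|/2 = 40.

40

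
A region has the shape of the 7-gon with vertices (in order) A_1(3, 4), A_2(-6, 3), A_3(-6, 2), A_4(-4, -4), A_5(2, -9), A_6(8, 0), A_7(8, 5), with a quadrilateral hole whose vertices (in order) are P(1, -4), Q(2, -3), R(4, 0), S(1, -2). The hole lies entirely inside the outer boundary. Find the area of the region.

118.5

Outer boundary:
Apply the shoelace formula: 2A = Σ (x_i·y_{i+1} − x_{i+1}·y_i), indices taken mod 7.
A_1→A_2: (3)(3) − (-6)(4) = 33
A_2→A_3: (-6)(2) − (-6)(3) = 6
A_3→A_4: (-6)(-4) − (-4)(2) = 32
A_4→A_5: (-4)(-9) − (2)(-4) = 44
A_5→A_6: (2)(0) − (8)(-9) = 72
A_6→A_7: (8)(5) − (8)(0) = 40
A_7→A_1: (8)(4) − (3)(5) = 17
Σ = 244
Area = |Σ|/2 = 122.
Hole:
Apply the shoelace formula: 2A = Σ (x_i·y_{i+1} − x_{i+1}·y_i), indices taken mod 4.
Σ = (5) + (12) + (-8) + (-2) = 7
Area = |Σ|/2 = 3.5.
Net area = 122 − 3.5 = 118.5.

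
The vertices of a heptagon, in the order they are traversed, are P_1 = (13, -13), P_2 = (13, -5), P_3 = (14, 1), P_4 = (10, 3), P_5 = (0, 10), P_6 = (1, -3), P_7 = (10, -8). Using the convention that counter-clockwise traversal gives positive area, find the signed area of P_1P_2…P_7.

P_1→P_2: (13)(-5) − (13)(-13) = 104
P_2→P_3: (13)(1) − (14)(-5) = 83
P_3→P_4: (14)(3) − (10)(1) = 32
P_4→P_5: (10)(10) − (0)(3) = 100
P_5→P_6: (0)(-3) − (1)(10) = -10
P_6→P_7: (1)(-8) − (10)(-3) = 22
P_7→P_1: (10)(-13) − (13)(-8) = -26
Σ = 305
Signed area = Σ/2 = 152.5 (positive ⇒ counter-clockwise traversal).

152.5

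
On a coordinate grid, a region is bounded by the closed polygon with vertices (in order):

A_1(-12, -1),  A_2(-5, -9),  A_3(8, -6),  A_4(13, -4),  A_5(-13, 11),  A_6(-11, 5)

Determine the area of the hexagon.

234.5

Apply the surveyor's formula: 2A = Σ (x_i·y_{i+1} − x_{i+1}·y_i), indices taken mod 6.
Cross-terms: 103, 102, 46, 91, 56, 71  ⇒  Σ = 469
Area = |Σ|/2 = 234.5.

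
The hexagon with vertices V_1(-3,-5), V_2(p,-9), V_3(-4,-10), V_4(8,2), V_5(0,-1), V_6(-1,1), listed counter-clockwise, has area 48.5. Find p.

-7

Write out the shoelace sum; only the two edges meeting at V_2 involve p:
2·Area = [((-3)·(-9) − p·(-5)) + (p·(-10) − (-4)·(-9))] + 71
       = -5·p + 62 = 97
⇒ p = -7.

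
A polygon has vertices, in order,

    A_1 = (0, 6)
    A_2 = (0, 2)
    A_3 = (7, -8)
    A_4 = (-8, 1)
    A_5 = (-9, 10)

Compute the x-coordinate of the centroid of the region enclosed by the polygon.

-59/21

Apply the shoelace (surveyor's) formula. First the cross-terms c_i = x_i·y_{i+1} − x_{i+1}·y_i:
  0, -14, -57, -71, -54  ⇒  2A = -196, A = -98.
Then Σ (x_i + x_{i+1})·c_i = 1652, so x̄ = 1652 / (6·(-98)) = -59/21.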